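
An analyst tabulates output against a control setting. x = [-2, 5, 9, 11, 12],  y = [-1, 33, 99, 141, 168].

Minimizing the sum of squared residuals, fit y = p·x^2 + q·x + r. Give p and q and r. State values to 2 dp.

p = 1.02, q = 1.88, r = -1.37

Entries of MᵀM: Σx^2·x^2 = 42579, Σx^2·x = 3905, Σx^2 = 375, Σx·x = 375, Σx = 35, Σ1 = 5.
For Mᵀy: Σx^2·y = 50093, Σx·y = 4625, Σy = 440.
Row-reducing yields p = 24449/24062, q = 45239/24062, r = -16446/12031.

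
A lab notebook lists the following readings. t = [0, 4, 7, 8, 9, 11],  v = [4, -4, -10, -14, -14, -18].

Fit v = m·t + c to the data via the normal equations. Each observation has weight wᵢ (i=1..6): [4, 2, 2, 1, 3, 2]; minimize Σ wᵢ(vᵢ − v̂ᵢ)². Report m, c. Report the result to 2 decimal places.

m = -2.02, c = 3.97

With design matrix M, MᵀWM = [[679, 79]; [79, 14]] and MᵀWv = [-1058, -104]ᵀ.
det = 679·14 − 79² = 3265.
m = ((-1058)·14 − 79·(-104))/3265 = -6596/3265; c = (679·(-104) − 79·(-1058))/3265 = 12966/3265.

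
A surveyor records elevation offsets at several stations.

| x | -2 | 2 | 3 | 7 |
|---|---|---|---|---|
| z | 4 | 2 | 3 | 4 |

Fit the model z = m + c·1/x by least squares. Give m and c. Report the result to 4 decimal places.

m = 3.4522, c = -1.6982

Entries of AᵀA: Σ1 = 4, Σ1/x = 10/21, Σ1/x·1/x = 557/882.
Right-hand side: Σz = 13, Σ1/x·z = 4/7.
Normal equations: [[4, 10/21]; [10/21, 557/882]]·[m, c]ᵀ = [13, 4/7]ᵀ.
Δ = 4·(557/882) − (10/21)² = 338/147.
m = (13·(557/882) − (10/21)·(4/7))/(338/147) = 7001/2028; c = (4·(4/7) − (10/21)·13)/(338/147) = -287/169.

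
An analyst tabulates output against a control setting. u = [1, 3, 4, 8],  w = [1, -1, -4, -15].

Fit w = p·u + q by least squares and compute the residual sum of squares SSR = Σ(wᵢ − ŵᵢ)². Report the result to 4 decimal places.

SSR = 4.9038

Sums needed: Σu·u = 90, Σu = 16, Σ1 = 4.
For Xᵀw: Σu·w = -138, Σw = -19.
So XᵀX·[p, q]ᵀ = Xᵀw: [[90, 16]; [16, 4]]·[p, q]ᵀ = [-138, -19]ᵀ.
Δ = 90·4 − 16² = 104.
p = ((-138)·4 − 16·(-19))/104 = -31/13; q = (90·(-19) − 16·(-138))/104 = 249/52.
Residuals: -73/52, 71/52, 3/4, -37/52; SSR = 255/52.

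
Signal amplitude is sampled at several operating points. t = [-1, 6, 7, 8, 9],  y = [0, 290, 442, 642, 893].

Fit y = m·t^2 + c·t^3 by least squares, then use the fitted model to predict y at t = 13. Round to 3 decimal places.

With design matrix X, XᵀX = [[14355, 116399]; [116399, 957891]] and Xᵀy = [145519, 1193947]ᵀ.
Eliminating c: 957891·(row 1) − 116399·(row 2) gives 201798104·m = 957891·145519 − 116399·1193947 = 417103576, so m = 52137947/25224763.
Then c = (1193947 − 116399·(52137947/25224763))/957891 = 25105388/25224763.
At t = 13: ŷ = (52137947/25224763)·(169) + (25105388/25224763)·(2197) = 954744037/376489.

ŷ = 2535.915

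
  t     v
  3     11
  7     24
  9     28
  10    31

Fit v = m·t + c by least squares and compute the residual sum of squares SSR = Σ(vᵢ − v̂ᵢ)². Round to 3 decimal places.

SSR = 1.965

From the data, Σt·t = 239, Σt = 29, Σ1 = 4.
For Xᵀv: Σt·v = 763, Σv = 94.
XᵀX·[m, c]ᵀ = Xᵀv becomes [[239, 29]; [29, 4]]·[m, c]ᵀ = [763, 94]ᵀ.
Δ = 239·4 − 29² = 115.
m = (763·4 − 29·94)/115 = 326/115; c = (239·94 − 29·763)/115 = 339/115.
Residuals: -52/115, 139/115, -53/115, -34/115; SSR = 226/115.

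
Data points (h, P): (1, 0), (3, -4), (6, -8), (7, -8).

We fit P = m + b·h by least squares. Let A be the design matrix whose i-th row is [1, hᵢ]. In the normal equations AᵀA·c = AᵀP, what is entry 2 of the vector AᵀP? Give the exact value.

Entry 2 ↔ basis h, so (AᵀP)_{2} = Σᵢ (h)·Pᵢ = (1)·(0) + (3)·(-4) + (6)·(-8) + (7)·(-8) = -116.

-116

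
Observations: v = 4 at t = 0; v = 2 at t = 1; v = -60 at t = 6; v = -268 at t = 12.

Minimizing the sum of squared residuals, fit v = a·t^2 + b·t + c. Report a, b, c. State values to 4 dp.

With design matrix A, AᵀA = [[22033, 1945, 181]; [1945, 181, 19]; [181, 19, 4]] and Aᵀv = [-40750, -3574, -322]ᵀ.
Solving the 3×3 system (Gaussian elimination) gives a = -8722/4359, b = 6100/4359, c = 4932/1453.

a = -2.0009, b = 1.3994, c = 3.3944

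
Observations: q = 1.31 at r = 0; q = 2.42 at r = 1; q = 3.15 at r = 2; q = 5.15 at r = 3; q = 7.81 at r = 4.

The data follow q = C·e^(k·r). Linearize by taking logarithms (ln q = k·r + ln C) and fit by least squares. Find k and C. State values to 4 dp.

With ln qᵢ as the transformed response and rᵢ as the regressor:
Σr = 10.0000, Σ(r)² = 30.0000, Σln q = 5.9956, Σr·ln q = 16.3172.
Equations: 30.0000·k + 10.0000·ln C = 16.3172;  10.0000·k + 5·ln C = 5.9956.
Δ = 30.0000·5 − (10.0000)² = 50.0000; k = (16.3172·5 − 10.0000·5.9956)/50.0000 = 0.43260, ln C = (30.0000·5.9956 − 10.0000·16.3172)/50.0000 = 0.33392, so C = exp(0.33392) = 1.39644.

k = 0.4326, C = 1.3964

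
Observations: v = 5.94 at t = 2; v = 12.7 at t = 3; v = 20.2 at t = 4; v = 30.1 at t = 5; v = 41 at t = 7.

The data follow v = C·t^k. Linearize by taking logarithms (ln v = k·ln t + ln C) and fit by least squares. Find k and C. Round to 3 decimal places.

k = 1.572, C = 2.164

Linearized form: ln v = k·ln t + ln C. From the 5 transformed points,
Sums: Σln t = 6.7334, Σ(ln t)² = 9.9861, Σln v = 14.4471, Σln t·ln v = 20.8996.
Normal system: [[9.9861, 6.7334]; [6.7334, 5]]·[k, ln C]ᵀ = [20.8996, 14.4471]ᵀ.
Solving (det = 4.5917): k = 1.57244, ln C = 0.77185, so C = exp(0.77185) = 2.16376.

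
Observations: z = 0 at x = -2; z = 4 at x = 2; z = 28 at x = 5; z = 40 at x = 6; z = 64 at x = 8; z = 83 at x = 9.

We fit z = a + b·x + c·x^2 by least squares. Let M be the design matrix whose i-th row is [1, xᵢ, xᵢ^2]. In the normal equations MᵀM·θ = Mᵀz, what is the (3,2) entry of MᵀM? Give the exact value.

1582

Row 3 ↔ basis x^2, column 2 ↔ basis x, so (MᵀM)_{3,2} = Σᵢ (x^2)·(x) = (4)·(-2) + (4)·(2) + (25)·(5) + (36)·(6) + (64)·(8) + (81)·(9) = 1582.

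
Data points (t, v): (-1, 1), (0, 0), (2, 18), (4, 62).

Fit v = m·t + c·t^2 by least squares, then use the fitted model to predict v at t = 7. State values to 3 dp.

v̂ = 177.509

The normal equations are: 21·m + 71·c = 283;  71·m + 273·c = 1065.
Determinant 21·273 − 71² = 692.
m = (283·273 − 71·1065)/692 = 411/173; c = (21·1065 − 71·283)/692 = 568/173.
At t = 7: v̂ = (411/173)·(7) + (568/173)·(49) = 30709/173.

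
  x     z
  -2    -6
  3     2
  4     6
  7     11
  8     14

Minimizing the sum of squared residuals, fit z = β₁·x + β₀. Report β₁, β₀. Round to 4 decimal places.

β₁ = 1.9839, β₀ = -2.5355

Normal-equation sums: Σx·x = 142, Σx = 20, Σ1 = 5.
And Σx·z = 231, Σz = 27.
Determinant 142·5 − 20² = 310.
β₁ = (231·5 − 20·27)/310 = 123/62; β₀ = (142·27 − 20·231)/310 = -393/155.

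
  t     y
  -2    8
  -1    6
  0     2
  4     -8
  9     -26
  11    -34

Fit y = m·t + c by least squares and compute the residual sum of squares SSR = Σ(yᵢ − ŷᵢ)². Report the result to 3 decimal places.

AᵀA·[m, c]ᵀ = Aᵀy reads: 223·m + 21·c = -662;  21·m + 6·c = -52.
(Σt·t = 223, Σt = 21, Σ1 = 6, Σt·y = -662, Σy = -52.)
Eliminating c: 6·(row 1) − 21·(row 2) gives 897·m = 6·(-662) − 21·(-52) = -2880, so m = -960/299.
Then c = ((-52) − 21·(-960/299))/6 = 2306/897.
Residuals: -890/897, 196/897, -512/897, 2038/897, 292/897, -1124/897; SSR = 7352/897.

SSR = 8.196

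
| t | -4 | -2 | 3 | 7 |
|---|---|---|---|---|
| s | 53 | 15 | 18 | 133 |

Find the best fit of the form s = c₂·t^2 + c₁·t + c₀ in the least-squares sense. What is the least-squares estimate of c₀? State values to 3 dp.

Forming AᵀA = [[2754, 298, 78]; [298, 78, 4]; [78, 4, 4]] and Aᵀs = [7587, 743, 219]ᵀ gives AᵀA·[c₂, c₁, c₀]ᵀ = Aᵀs.
Inverting the 3×3 Gram matrix, [c₂, c₁, c₀]ᵀ = [130141/42842, -41769/21421, -54306/21421]ᵀ.

c₀ = -2.535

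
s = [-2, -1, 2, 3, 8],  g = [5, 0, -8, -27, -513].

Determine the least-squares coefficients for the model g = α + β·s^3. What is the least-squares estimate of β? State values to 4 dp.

β = -0.9998

Setting ∂/∂α … = 0 gives: 5·α + 538·β = -543;  538·α + 263002·β = -263489.
(Σ1 = 5, Σs^3 = 538, Σs^3·s^3 = 263002, Σg = -543, Σs^3·g = -263489.)
Eliminating β: 263002·(row 1) − 538·(row 2) gives 1025566·α = 263002·(-543) − 538·(-263489) = -1053004, so α = -526502/512783.
Then β = ((-263489) − 538·(-526502/512783))/263002 = -1025311/1025566.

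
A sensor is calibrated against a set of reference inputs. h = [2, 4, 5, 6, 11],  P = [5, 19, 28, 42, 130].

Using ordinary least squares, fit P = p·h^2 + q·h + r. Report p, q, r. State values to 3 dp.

p = 0.973, q = 1.272, r = -1.623

With design matrix X, XᵀX = [[16834, 1744, 202]; [1744, 202, 28]; [202, 28, 5]] and XᵀP = [18266, 1908, 224]ᵀ.
Row-reducing yields p = 20069/20631, q = 26242/20631, r = -11158/6877.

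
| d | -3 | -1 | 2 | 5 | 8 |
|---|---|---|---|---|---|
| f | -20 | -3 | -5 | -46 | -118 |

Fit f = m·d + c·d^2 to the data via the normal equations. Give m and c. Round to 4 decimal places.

Setting ∂/∂m … = 0 gives: 103·m + 617·c = -1121;  617·m + 4819·c = -8905.
(Σd·d = 103, Σd·d^2 = 617, Σd^2·d^2 = 4819, Σd·f = -1121, Σd^2·f = -8905.)
Determinant 103·4819 − 617² = 115668.
m = ((-1121)·4819 − 617·(-8905))/115668 = 1709/2142; c = (103·(-8905) − 617·(-1121))/115668 = -4177/2142.

m = 0.7979, c = -1.9500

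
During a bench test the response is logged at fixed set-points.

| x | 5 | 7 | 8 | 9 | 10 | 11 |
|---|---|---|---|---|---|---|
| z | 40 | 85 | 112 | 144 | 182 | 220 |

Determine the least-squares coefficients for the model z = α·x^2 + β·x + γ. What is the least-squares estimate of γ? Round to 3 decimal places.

Sums needed: Σx^2·x^2 = 38324, Σx^2·x = 4040, Σx^2 = 440, Σx·x = 440, Σx = 50, Σ1 = 6.
For Aᵀz: Σx^2·z = 68817, Σx·z = 7227, Σz = 783.
Normal equations: [[38324, 4040, 440]; [4040, 440, 50]; [440, 50, 6]]·[α, β, γ]ᵀ = [68817, 7227, 783]ᵀ.
Solving the 3×3 system (Gaussian elimination) gives α = 55/28, β = -47/35, γ = -33/14.

γ = -2.357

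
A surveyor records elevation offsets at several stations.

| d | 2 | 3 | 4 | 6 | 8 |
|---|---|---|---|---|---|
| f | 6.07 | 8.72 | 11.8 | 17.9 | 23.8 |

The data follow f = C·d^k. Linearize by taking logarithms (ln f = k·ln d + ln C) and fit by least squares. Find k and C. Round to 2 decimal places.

Linearized form: ln f = k·ln d + ln C. From the 5 transformed points,
Σln d = 7.0493, Σ(ln d)² = 11.1437, Σln f = 12.4916, Σln d·ln f = 18.8107.
Equations: 11.1437·k + 7.0493·ln C = 18.8107;  7.0493·k + 5·ln C = 12.4916.
Solving (det = 6.0265): k = 0.99518, ln C = 1.09526, so C = exp(1.09526) = 2.98996.

k = 1.00, C = 2.99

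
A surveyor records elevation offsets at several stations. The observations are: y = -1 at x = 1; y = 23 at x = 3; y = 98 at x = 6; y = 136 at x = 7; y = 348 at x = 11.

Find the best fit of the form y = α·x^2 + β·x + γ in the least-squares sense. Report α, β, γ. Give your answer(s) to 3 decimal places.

MᵀM·[α, β, γ]ᵀ = Mᵀy reads: 18420·α + 1918·β + 216·γ = 52506;  1918·α + 216·β + 28·γ = 5436;  216·α + 28·β + 5·γ = 604.
Row-reducing yields α = 136114/45283, β = -8277/6469, γ = -85480/45283.

α = 3.006, β = -1.279, γ = -1.888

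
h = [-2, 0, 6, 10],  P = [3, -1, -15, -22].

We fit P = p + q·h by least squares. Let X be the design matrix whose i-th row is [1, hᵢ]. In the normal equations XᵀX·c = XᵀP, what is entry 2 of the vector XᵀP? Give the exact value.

Entry 2 ↔ basis h, so (XᵀP)_{2} = Σᵢ (h)·Pᵢ = (-2)·(3) + (0)·(-1) + (6)·(-15) + (10)·(-22) = -316.

-316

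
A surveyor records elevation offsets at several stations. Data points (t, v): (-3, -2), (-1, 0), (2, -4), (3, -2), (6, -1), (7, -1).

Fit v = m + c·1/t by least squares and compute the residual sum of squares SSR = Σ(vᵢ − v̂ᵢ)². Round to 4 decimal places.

SSR = 4.7763

Entries of MᵀM: Σ1 = 6, Σ1/t = -4/21, Σ1/t·1/t = 149/98.
Right-hand side: Σv = -10, Σ1/t·v = -97/42.
So MᵀM·[m, c]ᵀ = Mᵀv: [[6, -4/21]; [-4/21, 149/98]]·[m, c]ᵀ = [-10, -97/42]ᵀ.
Δ = 6·(149/98) − (-4/21)² = 4007/441.
m = ((-10)·(149/98) − (-4/21)·(-97/42))/(4007/441) = -6899/4007; c = (6·(-97/42) − (-4/21)·(-10))/(4007/441) = -6951/4007.
Residuals: -3432/4007, -52/4007, -11307/8014, 1202/4007, 8101/8014, 3885/4007; SSR = 38277/8014.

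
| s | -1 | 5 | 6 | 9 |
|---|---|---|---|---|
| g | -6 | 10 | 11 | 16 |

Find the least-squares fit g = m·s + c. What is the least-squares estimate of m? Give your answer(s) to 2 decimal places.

m = 2.25

Forming MᵀM = [[143, 19]; [19, 4]] and Mᵀg = [266, 31]ᵀ gives MᵀM·[m, c]ᵀ = Mᵀg.
Eliminating c: 4·(row 1) − 19·(row 2) gives 211·m = 4·266 − 19·31 = 475, so m = 475/211.
Then c = (31 − 19·(475/211))/4 = -621/211.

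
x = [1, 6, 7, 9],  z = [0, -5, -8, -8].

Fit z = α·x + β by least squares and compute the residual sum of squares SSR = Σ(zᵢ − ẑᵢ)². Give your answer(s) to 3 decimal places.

The normal system AᵀA·[α, β]ᵀ = Aᵀz is [[167, 23]; [23, 4]]·[α, β]ᵀ = [-158, -21]ᵀ.
Δ = 167·4 − 23² = 139.
α = ((-158)·4 − 23·(-21))/139 = -149/139; β = (167·(-21) − 23·(-158))/139 = 127/139.
Residuals: 22/139, 72/139, -196/139, 102/139; SSR = 392/139.

SSR = 2.820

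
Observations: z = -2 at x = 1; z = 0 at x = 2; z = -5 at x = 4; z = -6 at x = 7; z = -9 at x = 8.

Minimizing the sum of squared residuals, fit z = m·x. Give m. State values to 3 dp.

m = -1.015

From the data, Σx·x = 134.
Right-hand side: Σx·z = -136.
m = (-136)/134 = -1.01493.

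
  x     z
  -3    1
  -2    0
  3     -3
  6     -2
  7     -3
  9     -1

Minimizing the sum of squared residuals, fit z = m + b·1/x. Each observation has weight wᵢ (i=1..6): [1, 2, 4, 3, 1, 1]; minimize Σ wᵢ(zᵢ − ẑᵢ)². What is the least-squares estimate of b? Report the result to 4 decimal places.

b = -4.0502

The normal system AᵀWA·[m, b]ᵀ = AᵀWz is [[12, 95/126]; [95/126, 18601/15876]]·[m, b]ᵀ = [-21, -370/63]ᵀ.
Eliminating b: (18601/15876)·(row 1) − (95/126)·(row 2) gives (214187/15876)·m = (18601/15876)·(-21) − (95/126)·(-370/63) = -320321/15876, so m = -16859/11273.
Then b = ((-370/63) − (95/126)·(-16859/11273))/(18601/15876) = -867510/214187.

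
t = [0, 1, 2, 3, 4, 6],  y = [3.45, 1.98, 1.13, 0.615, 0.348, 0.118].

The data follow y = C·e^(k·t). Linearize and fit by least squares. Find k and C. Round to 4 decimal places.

Taking logs, ln y = k·t + ln C, so regress ln y on t.
Σt = 16.0000, Σ(t)² = 66.0000, Σln y = -1.6351, Σt·ln y = -17.5755.
Equations: 66.0000·k + 16.0000·ln C = -17.5755;  16.0000·k + 6·ln C = -1.6351.
Solving (det = 140.0000): k = -0.56637, ln C = 1.23781, so C = exp(1.23781) = 3.44806.

k = -0.5664, C = 3.4481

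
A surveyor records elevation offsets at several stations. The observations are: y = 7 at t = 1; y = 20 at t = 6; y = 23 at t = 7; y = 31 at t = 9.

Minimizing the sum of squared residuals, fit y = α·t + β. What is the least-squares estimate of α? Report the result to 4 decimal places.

Sums needed: Σt·t = 167, Σt = 23, Σ1 = 4.
And Σt·y = 567, Σy = 81.
Normal equations: [[167, 23]; [23, 4]]·[α, β]ᵀ = [567, 81]ᵀ.
det = 167·4 − 23² = 139.
α = (567·4 − 23·81)/139 = 405/139; β = (167·81 − 23·567)/139 = 486/139.

α = 2.9137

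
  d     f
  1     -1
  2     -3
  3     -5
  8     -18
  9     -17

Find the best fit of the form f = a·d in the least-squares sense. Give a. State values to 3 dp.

The normal equations are: 159·a = -319.
(Σd·d = 159, Σd·f = -319.)
Hence a = -319 / 159 ≈ -2.00629.

a = -2.006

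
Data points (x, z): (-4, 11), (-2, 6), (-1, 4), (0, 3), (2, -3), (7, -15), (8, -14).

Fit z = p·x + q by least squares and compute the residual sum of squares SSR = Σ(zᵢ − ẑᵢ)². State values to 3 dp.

SSR = 6.717

From the data, Σx·x = 138, Σx = 10, Σ1 = 7.
For Aᵀz: Σx·z = -283, Σz = -8.
Eliminating q: 7·(row 1) − 10·(row 2) gives 866·p = 7·(-283) − 10·(-8) = -1901, so p = -1901/866.
Then q = ((-8) − 10·(-1901/866))/7 = 863/433.
Residuals: 98/433, -166/433, -163/866, 436/433, -261/433, -1409/866, 679/433; SSR = 5817/866.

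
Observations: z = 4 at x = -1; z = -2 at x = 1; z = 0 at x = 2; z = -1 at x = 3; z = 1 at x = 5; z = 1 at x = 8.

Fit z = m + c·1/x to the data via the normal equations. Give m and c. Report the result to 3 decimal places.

Forming AᵀA = [[6, 139/120]; [139/120, 34801/14400]] and Aᵀz = [3, -721/120]ᵀ gives AᵀA·[m, c]ᵀ = Aᵀz.
Determinant 6·(34801/14400) − (139/120)² = 37897/2880.
m = (3·(34801/14400) − (139/120)·(-721/120))/(37897/2880) = 204622/189485; c = (6·(-721/120) − (139/120)·3)/(37897/2880) = -113832/37897.

m = 1.080, c = -3.004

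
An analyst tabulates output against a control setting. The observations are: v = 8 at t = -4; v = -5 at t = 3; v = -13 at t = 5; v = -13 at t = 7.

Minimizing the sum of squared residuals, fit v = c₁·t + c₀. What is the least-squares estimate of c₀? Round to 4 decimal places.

c₀ = -0.1600

The normal system MᵀM·[c₁, c₀]ᵀ = Mᵀv is [[99, 11]; [11, 4]]·[c₁, c₀]ᵀ = [-203, -23]ᵀ.
det = 99·4 − 11² = 275.
c₁ = ((-203)·4 − 11·(-23))/275 = -559/275; c₀ = (99·(-23) − 11·(-203))/275 = -4/25.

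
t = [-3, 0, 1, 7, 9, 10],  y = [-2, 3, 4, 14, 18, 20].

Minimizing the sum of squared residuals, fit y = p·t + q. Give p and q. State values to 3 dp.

p = 1.681, q = 2.778

Compute the Gram sums: Σt·t = 240, Σt = 24, Σ1 = 6.
Moment sums: Σt·y = 470, Σy = 57.
Normal equations: [[240, 24]; [24, 6]]·[p, q]ᵀ = [470, 57]ᵀ.
Eliminating q: 6·(row 1) − 24·(row 2) gives 864·p = 6·470 − 24·57 = 1452, so p = 121/72.
Then q = (57 − 24·(121/72))/6 = 25/9.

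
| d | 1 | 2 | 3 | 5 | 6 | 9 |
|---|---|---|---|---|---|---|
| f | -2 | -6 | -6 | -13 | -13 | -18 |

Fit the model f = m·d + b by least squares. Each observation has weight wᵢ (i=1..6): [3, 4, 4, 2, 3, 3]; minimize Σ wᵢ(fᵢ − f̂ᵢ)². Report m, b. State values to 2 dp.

m = -1.96, b = -1.07

The normal equations are: 456·m + 78·b = -976;  78·m + 19·b = -173.
Determinant 456·19 − 78² = 2580.
m = ((-976)·19 − 78·(-173))/2580 = -505/258; b = (456·(-173) − 78·(-976))/2580 = -46/43.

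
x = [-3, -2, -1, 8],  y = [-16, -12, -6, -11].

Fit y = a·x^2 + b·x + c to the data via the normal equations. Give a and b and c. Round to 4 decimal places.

a = -0.4948, b = 2.9706, c = -3.0864

Compute the Gram sums: Σx^2·x^2 = 4194, Σx^2·x = 476, Σx^2 = 78, Σx·x = 78, Σx = 2, Σ1 = 4.
For Mᵀy: Σx^2·y = -902, Σx·y = -10, Σy = -45.
Normal equations: [[4194, 476, 78]; [476, 78, 2]; [78, 2, 4]]·[a, b, c]ᵀ = [-902, -10, -45]ᵀ.
Solving the 3×3 system (Gaussian elimination) gives a = -7349/14852, b = 44119/14852, c = -45839/14852.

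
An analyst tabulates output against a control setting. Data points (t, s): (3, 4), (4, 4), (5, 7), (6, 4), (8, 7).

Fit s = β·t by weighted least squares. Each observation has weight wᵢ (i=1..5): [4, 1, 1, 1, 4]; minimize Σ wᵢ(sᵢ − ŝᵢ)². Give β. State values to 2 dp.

Forming MᵀWM = [[369]] and MᵀWs = [347]ᵀ gives MᵀWM·[β]ᵀ = MᵀWs.
β = 347/369 = 0.940379.

β = 0.94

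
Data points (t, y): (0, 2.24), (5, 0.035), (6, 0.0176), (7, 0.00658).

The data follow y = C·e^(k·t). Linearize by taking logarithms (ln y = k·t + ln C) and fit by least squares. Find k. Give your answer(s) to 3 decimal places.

k = -0.825

Let Y = ln y. Fitting Y = k·t + ln C by least squares:
XᵀX = [[110.0000, 18.0000]; [18.0000, 4]], rhs = [-76.1672, -11.6095]ᵀ  (here Σt = 18.0000, Σ(t)² = 110.0000, Σln y = -11.6095, Σt·ln y = -76.1672).
Δ = 110.0000·4 − (18.0000)² = 116.0000; k = (-76.1672·4 − 18.0000·-11.6095)/116.0000 = -0.82498, ln C = (110.0000·-11.6095 − 18.0000·-76.1672)/116.0000 = 0.81003.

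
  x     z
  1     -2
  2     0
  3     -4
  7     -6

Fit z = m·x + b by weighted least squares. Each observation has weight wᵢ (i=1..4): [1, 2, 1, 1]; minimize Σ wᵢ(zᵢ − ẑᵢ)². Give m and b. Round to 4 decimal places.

Sums needed: Σwᵢ·x·x = 67, Σwᵢ·x = 15, Σwᵢ·1 = 5.
Moment sums: Σwᵢ·x·z = -56, Σwᵢ·z = -12.
Δ = 67·5 − 15² = 110.
m = ((-56)·5 − 15·(-12))/110 = -10/11; b = (67·(-12) − 15·(-56))/110 = 18/55.

m = -0.9091, b = 0.3273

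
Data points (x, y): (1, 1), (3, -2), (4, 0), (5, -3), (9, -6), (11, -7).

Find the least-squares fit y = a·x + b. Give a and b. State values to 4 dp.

a = -0.8042, b = 1.5897

MᵀM·[a, b]ᵀ = Mᵀy reads: 253·a + 33·b = -151;  33·a + 6·b = -17.
(Σx·x = 253, Σx = 33, Σ1 = 6, Σx·y = -151, Σy = -17.)
Eliminating b: 6·(row 1) − 33·(row 2) gives 429·a = 6·(-151) − 33·(-17) = -345, so a = -115/143.
Then b = ((-17) − 33·(-115/143))/6 = 62/39.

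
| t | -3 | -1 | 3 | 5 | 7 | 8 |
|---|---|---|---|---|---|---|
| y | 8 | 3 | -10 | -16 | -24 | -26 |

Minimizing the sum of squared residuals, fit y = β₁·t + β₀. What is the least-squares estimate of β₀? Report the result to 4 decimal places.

With design matrix A, AᵀA = [[157, 19]; [19, 6]] and Aᵀy = [-513, -65]ᵀ.
det = 157·6 − 19² = 581.
β₁ = ((-513)·6 − 19·(-65))/581 = -1843/581; β₀ = (157·(-65) − 19·(-513))/581 = -458/581.

β₀ = -0.7883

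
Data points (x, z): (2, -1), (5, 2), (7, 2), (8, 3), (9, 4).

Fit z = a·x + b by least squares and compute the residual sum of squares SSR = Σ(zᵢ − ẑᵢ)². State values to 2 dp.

SSR = 1.01

Normal-equation sums: Σx·x = 223, Σx = 31, Σ1 = 5.
Right-hand side: Σx·z = 82, Σz = 10.
Determinant 223·5 − 31² = 154.
a = (82·5 − 31·10)/154 = 50/77; b = (223·10 − 31·82)/154 = -156/77.
Residuals: -3/11, 60/77, -40/77, -13/77, 2/11; SSR = 78/77.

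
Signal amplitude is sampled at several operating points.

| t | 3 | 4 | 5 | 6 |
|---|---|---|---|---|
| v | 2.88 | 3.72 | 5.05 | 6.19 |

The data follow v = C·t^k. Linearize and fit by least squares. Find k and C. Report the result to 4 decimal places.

With ln vᵢ as the transformed response and ln tᵢ as the regressor:
Sums: Σln t = 5.8861, Σ(ln t)² = 8.9295, Σln v = 5.8138, Σln t·ln v = 8.8559.
Normal system: [[8.9295, 5.8861]; [5.8861, 4]]·[k, ln C]ᵀ = [8.8559, 5.8138]ᵀ.
Slope k = (n·Σln t·ln v − Σln t·Σln v)/(n·Σ(ln t)² − (Σln t)²) = (4·8.8559 − 5.8861·5.8138)/1.0716 = 1.12230; ln C = (Σln v − k·Σln t)/n = -0.19804, so C = exp(-0.19804) = 0.82034.

k = 1.1223, C = 0.8203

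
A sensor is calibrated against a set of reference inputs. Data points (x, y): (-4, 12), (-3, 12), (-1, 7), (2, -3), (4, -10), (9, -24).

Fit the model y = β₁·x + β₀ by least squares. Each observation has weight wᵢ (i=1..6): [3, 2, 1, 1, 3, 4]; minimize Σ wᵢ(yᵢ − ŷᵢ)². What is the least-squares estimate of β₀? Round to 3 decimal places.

β₀ = 1.934

Normal-equation sums: Σwᵢ·x·x = 443, Σwᵢ·x = 31, Σwᵢ·1 = 14.
Moment sums: Σwᵢ·x·y = -1213, Σwᵢ·y = -62.
Δ = 443·14 − 31² = 5241.
β₁ = ((-1213)·14 − 31·(-62))/5241 = -5020/1747; β₀ = (443·(-62) − 31·(-1213))/5241 = 3379/1747.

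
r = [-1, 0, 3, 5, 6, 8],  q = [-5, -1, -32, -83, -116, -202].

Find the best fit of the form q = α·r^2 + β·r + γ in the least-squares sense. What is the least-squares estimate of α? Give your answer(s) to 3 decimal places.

Forming AᵀA = [[6099, 879, 135]; [879, 135, 21]; [135, 21, 6]] and Aᵀq = [-19472, -2818, -439]ᵀ gives AᵀA·[α, β, γ]ᵀ = Aᵀq.
Inverting the 3×3 Gram matrix, [α, β, γ]ᵀ = [-5761/1920, -643/640, -2053/960]ᵀ.

α = -3.001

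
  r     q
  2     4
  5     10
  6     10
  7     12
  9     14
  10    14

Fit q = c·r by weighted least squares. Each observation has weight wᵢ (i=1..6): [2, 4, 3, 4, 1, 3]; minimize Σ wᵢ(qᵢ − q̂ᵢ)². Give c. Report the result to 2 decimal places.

From the data, Σwᵢ·r·r = 793.
And Σwᵢ·r·q = 1278.
Normal equations: [[793]]·[c]ᵀ = [1278]ᵀ.
Hence c = 1278 / 793 ≈ 1.6116.

c = 1.61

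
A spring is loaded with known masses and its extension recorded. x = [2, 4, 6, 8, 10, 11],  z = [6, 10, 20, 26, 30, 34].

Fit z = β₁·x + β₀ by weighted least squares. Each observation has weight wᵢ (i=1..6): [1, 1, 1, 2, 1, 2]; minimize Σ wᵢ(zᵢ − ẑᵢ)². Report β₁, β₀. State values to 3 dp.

β₁ = 3.171, β₀ = -0.533

Normal-equation sums: Σwᵢ·x·x = 526, Σwᵢ·x = 60, Σwᵢ·1 = 8.
Moment sums: Σwᵢ·x·z = 1636, Σwᵢ·z = 186.
Eliminating β₀: 8·(row 1) − 60·(row 2) gives 608·β₁ = 8·1636 − 60·186 = 1928, so β₁ = 241/76.
Then β₀ = (186 − 60·(241/76))/8 = -81/152.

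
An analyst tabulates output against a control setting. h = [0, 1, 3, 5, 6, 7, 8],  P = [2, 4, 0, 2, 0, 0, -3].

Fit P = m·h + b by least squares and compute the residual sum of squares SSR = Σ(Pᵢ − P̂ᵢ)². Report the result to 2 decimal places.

Entries of MᵀM: Σh·h = 184, Σh = 30, Σ1 = 7.
Right-hand side: Σh·P = -10, ΣP = 5.
Eliminating b: 7·(row 1) − 30·(row 2) gives 388·m = 7·(-10) − 30·5 = -220, so m = -55/97.
Then b = (5 − 30·(-55/97))/7 = 305/97.
Residuals: -111/97, 138/97, -140/97, 164/97, 25/97, 80/97, -156/97; SSR = 1126/97.

SSR = 11.61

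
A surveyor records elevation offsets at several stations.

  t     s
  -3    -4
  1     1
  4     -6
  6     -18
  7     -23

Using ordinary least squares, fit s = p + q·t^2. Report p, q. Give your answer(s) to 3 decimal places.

p = 1.250, q = -0.507

Sums needed: Σ1 = 5, Σt^2 = 111, Σt^2·t^2 = 4035.
And Σs = -50, Σt^2·s = -1906.
AᵀA·[p, q]ᵀ = Aᵀs becomes [[5, 111]; [111, 4035]]·[p, q]ᵀ = [-50, -1906]ᵀ.
det = 5·4035 − 111² = 7854.
p = ((-50)·4035 − 111·(-1906))/7854 = 1636/1309; q = (5·(-1906) − 111·(-50))/7854 = -1990/3927.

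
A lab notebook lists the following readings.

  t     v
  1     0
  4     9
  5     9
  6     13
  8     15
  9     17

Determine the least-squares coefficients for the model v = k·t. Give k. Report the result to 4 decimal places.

k = 1.9372

Normal-equation sums: Σt·t = 223.
Right-hand side: Σt·v = 432.
k = 432/223 = 1.93722.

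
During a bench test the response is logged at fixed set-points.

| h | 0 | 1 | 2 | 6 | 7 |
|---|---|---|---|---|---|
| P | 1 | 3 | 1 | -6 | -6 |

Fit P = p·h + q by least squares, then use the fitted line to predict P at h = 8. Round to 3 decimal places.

MᵀM·[p, q]ᵀ = MᵀP reads: 90·p + 16·q = -73;  16·p + 5·q = -7.
(Σh·h = 90, Σh = 16, Σ1 = 5, Σh·P = -73, ΣP = -7.)
det = 90·5 − 16² = 194.
p = ((-73)·5 − 16·(-7))/194 = -253/194; q = (90·(-7) − 16·(-73))/194 = 269/97.
At h = 8: P̂ = (-253/194)·(8) + (269/97)·(1) = -743/97.

P̂ = -7.660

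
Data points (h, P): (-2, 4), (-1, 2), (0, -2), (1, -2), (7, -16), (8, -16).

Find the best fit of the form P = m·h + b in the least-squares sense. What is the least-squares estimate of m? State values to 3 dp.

Compute the Gram sums: Σh·h = 119, Σh = 13, Σ1 = 6.
For XᵀP: Σh·P = -252, ΣP = -30.
det = 119·6 − 13² = 545.
m = ((-252)·6 − 13·(-30))/545 = -1122/545; b = (119·(-30) − 13·(-252))/545 = -294/545.

m = -2.059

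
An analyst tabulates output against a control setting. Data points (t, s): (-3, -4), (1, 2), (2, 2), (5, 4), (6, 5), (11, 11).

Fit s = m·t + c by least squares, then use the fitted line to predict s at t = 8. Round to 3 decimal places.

Sums needed: Σt·t = 196, Σt = 22, Σ1 = 6.
Moment sums: Σt·s = 189, Σs = 20.
MᵀM·[m, c]ᵀ = Mᵀs becomes [[196, 22]; [22, 6]]·[m, c]ᵀ = [189, 20]ᵀ.
Eliminating c: 6·(row 1) − 22·(row 2) gives 692·m = 6·189 − 22·20 = 694, so m = 347/346.
Then c = (20 − 22·(347/346))/6 = -119/346.
At t = 8: ŝ = (347/346)·(8) + (-119/346)·(1) = 2657/346.

ŝ = 7.679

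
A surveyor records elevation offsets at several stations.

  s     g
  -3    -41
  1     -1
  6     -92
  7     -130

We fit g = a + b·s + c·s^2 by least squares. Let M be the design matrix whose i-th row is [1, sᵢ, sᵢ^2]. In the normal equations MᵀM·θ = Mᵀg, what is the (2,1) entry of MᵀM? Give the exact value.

Row 2 ↔ basis s, column 1 ↔ basis 1, so (MᵀM)_{2,1} = Σᵢ s = (-3)·(1) + (1)·(1) + (6)·(1) + (7)·(1) = 11.

11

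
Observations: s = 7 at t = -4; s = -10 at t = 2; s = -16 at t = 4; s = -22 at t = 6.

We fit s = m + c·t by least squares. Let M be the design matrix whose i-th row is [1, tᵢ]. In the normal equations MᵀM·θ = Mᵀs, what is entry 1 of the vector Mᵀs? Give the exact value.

-41

Entry 1 ↔ basis 1, so (Mᵀs)_{1} = Σᵢ sᵢ = (1)·(7) + (1)·(-10) + (1)·(-16) + (1)·(-22) = -41.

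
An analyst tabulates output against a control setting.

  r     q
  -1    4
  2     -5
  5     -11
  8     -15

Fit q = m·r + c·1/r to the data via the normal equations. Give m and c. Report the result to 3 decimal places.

MᵀM·[m, c]ᵀ = Mᵀq reads: 94·m + 4·c = -189;  4·m + (2089/1600)·c = -423/40.
Eliminating c: (2089/1600)·(row 1) − 4·(row 2) gives (85383/800)·m = (2089/1600)·(-189) − 4·(-423/40) = -327141/1600, so m = -36349/18974.
Then c = ((-423/40) − 4·(-36349/18974))/(2089/1600) = -21160/9487.

m = -1.916, c = -2.230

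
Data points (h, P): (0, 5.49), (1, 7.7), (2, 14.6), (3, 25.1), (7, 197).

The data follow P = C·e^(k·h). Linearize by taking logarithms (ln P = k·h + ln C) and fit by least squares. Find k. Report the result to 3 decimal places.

Taking logs, ln P = k·h + ln C, so regress ln P on h.
Σh = 13.0000, Σ(h)² = 63.0000, Σln P = 14.9312, Σh·ln P = 54.0543.
Equations: 63.0000·k + 13.0000·ln C = 54.0543;  13.0000·k + 5·ln C = 14.9312.
Slope k = (n·Σh·ln P − Σh·Σln P)/(n·Σ(h)² − (Σh)²) = (5·54.0543 − 13.0000·14.9312)/146.0000 = 0.52168; ln C = (Σln P − k·Σh)/n = 1.62988.

k = 0.522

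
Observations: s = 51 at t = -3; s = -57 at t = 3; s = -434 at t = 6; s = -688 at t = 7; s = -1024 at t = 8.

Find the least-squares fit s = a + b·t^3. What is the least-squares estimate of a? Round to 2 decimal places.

a = -3.10

Entries of AᵀA: Σ1 = 5, Σt^3 = 1071, Σt^3·t^3 = 427907.
And Σs = -2152, Σt^3·s = -856932.
AᵀA·[a, b]ᵀ = Aᵀs becomes [[5, 1071]; [1071, 427907]]·[a, b]ᵀ = [-2152, -856932]ᵀ.
det = 5·427907 − 1071² = 992494.
a = ((-2152)·427907 − 1071·(-856932))/992494 = -90638/29191; b = (5·(-856932) − 1071·(-2152))/992494 = -989934/496247.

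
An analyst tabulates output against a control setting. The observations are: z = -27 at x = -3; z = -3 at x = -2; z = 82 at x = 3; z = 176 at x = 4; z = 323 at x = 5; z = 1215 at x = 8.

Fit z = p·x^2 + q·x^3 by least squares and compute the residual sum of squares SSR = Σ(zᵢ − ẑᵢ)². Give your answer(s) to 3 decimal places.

SSR = 5.000

Entries of AᵀA: Σx^2·x^2 = 5155, Σx^2·x^3 = 36885, Σx^3·x^3 = 283387.
For Aᵀz: Σx^2·z = 89134, Σx^3·z = 676686.
So AᵀA·[p, q]ᵀ = Aᵀz: [[5155, 36885]; [36885, 283387]]·[p, q]ᵀ = [89134, 676686]ᵀ.
Eliminating q: 283387·(row 1) − 36885·(row 2) gives 100356760·p = 283387·89134 − 36885·676686 = 299853748, so p = 74963437/25089190.
Then q = (676686 − 36885·(74963437/25089190))/283387 = 10030437/5017838.
Residuals: 1014966/12544595, 13048081/12544595, 2038118/1792085, 3271304/12544595, -3930068/2508919, 3893581/12544595; SSR = 62722006/12544595.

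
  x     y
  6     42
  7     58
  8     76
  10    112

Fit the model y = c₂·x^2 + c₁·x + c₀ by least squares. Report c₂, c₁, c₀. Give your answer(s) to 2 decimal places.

c₂ = 0.32, c₁ = 12.46, c₀ = -44.40

With design matrix A, AᵀA = [[17793, 2071, 249]; [2071, 249, 31]; [249, 31, 4]] and Aᵀy = [20418, 2386, 288]ᵀ.
Inverting the 3×3 Gram matrix, [c₂, c₁, c₀]ᵀ = [7/22, 1371/110, -222/5]ᵀ.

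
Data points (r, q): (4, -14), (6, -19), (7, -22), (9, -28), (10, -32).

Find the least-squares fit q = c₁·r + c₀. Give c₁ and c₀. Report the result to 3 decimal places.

The normal system XᵀX·[c₁, c₀]ᵀ = Xᵀq is [[282, 36]; [36, 5]]·[c₁, c₀]ᵀ = [-896, -115]ᵀ.
det = 282·5 − 36² = 114.
c₁ = ((-896)·5 − 36·(-115))/114 = -170/57; c₀ = (282·(-115) − 36·(-896))/114 = -29/19.

c₁ = -2.982, c₀ = -1.526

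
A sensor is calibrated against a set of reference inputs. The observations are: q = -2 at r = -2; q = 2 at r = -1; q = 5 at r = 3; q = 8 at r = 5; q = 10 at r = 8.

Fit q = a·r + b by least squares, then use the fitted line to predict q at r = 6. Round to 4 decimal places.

Sums needed: Σr·r = 103, Σr = 13, Σ1 = 5.
Moment sums: Σr·q = 137, Σq = 23.
So AᵀA·[a, b]ᵀ = Aᵀq: [[103, 13]; [13, 5]]·[a, b]ᵀ = [137, 23]ᵀ.
det = 103·5 − 13² = 346.
a = (137·5 − 13·23)/346 = 193/173; b = (103·23 − 13·137)/346 = 294/173.
At r = 6: q̂ = (193/173)·(6) + (294/173)·(1) = 1452/173.

q̂ = 8.3931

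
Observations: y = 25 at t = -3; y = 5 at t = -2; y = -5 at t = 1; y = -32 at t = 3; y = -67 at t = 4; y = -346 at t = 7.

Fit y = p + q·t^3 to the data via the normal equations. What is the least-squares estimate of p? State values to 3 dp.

p = -3.369

Normal-equation sums: Σ1 = 6, Σt^3 = 400, Σt^3·t^3 = 123268.
Moment sums: Σy = -420, Σt^3·y = -124550.
MᵀM·[p, q]ᵀ = Mᵀy becomes [[6, 400]; [400, 123268]]·[p, q]ᵀ = [-420, -124550]ᵀ.
Determinant 6·123268 − 400² = 579608.
p = ((-420)·123268 − 400·(-124550))/579608 = -244070/72451; q = (6·(-124550) − 400·(-420))/579608 = -144825/144902.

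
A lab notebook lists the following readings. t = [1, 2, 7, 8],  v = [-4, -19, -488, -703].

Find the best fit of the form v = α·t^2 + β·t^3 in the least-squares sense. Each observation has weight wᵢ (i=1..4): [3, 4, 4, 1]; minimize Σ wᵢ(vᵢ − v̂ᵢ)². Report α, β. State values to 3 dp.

Entries of AᵀWA: Σwᵢ·t^2·t^2 = 13767, Σwᵢ·t^2·t^3 = 100127, Σwᵢ·t^3·t^3 = 732999.
And Σwᵢ·t^2·v = -140956, Σwᵢ·t^3·v = -1030092.
AᵀWA·[α, β]ᵀ = AᵀWv becomes [[13767, 100127]; [100127, 732999]]·[α, β]ᵀ = [-140956, -1030092]ᵀ.
det = 13767·732999 − 100127² = 65781104.
α = ((-140956)·732999 − 100127·(-1030092))/65781104 = -11286585/4111319; β = (13767·(-1030092) − 100127·(-140956))/65781104 = -4235947/4111319.

α = -2.745, β = -1.030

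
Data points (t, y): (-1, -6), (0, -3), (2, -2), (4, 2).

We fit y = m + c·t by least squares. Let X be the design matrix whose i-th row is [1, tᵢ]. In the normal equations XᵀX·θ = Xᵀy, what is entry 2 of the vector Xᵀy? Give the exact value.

10

Entry 2 ↔ basis t, so (Xᵀy)_{2} = Σᵢ (t)·yᵢ = (-1)·(-6) + (0)·(-3) + (2)·(-2) + (4)·(2) = 10.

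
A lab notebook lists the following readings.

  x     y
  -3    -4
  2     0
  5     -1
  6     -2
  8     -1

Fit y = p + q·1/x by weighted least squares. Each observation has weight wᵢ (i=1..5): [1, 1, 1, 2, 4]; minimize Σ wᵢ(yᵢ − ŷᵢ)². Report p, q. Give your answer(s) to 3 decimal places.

p = -2.076, q = 4.733

Entries of AᵀWA: Σwᵢ·1 = 9, Σwᵢ·1/x = 6/5, Σwᵢ·1/x·1/x = 623/1200.
Right-hand side: Σwᵢ·y = -13, Σwᵢ·1/x·y = -1/30.
So AᵀWA·[p, q]ᵀ = AᵀWy: [[9, 6/5]; [6/5, 623/1200]]·[p, q]ᵀ = [-13, -1/30]ᵀ.
Determinant 9·(623/1200) − (6/5)² = 1293/400.
p = ((-13)·(623/1200) − (6/5)·(-1/30))/(1293/400) = -8051/3879; q = (9·(-1/30) − (6/5)·(-13))/(1293/400) = 2040/431.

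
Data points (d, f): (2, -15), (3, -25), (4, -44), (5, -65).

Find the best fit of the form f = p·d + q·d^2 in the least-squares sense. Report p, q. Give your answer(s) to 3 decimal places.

p = -2.706, q = -2.053

Forming XᵀX = [[54, 224]; [224, 978]] and Xᵀf = [-606, -2614]ᵀ gives XᵀX·[p, q]ᵀ = Xᵀf.
Determinant 54·978 − 224² = 2636.
p = ((-606)·978 − 224·(-2614))/2636 = -1783/659; q = (54·(-2614) − 224·(-606))/2636 = -1353/659.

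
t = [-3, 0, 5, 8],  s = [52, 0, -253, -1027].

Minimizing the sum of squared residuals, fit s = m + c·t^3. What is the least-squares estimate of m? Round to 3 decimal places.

Entries of XᵀX: Σ1 = 4, Σt^3 = 610, Σt^3·t^3 = 278498.
For Xᵀs: Σs = -1228, Σt^3·s = -558853.
So XᵀX·[m, c]ᵀ = Xᵀs: [[4, 610]; [610, 278498]]·[m, c]ᵀ = [-1228, -558853]ᵀ.
Δ = 4·278498 − 610² = 741892.
m = ((-1228)·278498 − 610·(-558853))/741892 = -547607/370946; c = (4·(-558853) − 610·(-1228))/741892 = -371583/185473.

m = -1.476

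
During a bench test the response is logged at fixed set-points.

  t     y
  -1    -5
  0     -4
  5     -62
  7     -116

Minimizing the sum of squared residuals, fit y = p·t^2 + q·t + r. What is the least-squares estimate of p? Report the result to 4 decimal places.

Sums needed: Σt^2·t^2 = 3027, Σt^2·t = 467, Σt^2 = 75, Σt·t = 75, Σt = 11, Σ1 = 4.
Right-hand side: Σt^2·y = -7239, Σt·y = -1117, Σy = -187.
So XᵀX·[p, q, r]ᵀ = Xᵀy: [[3027, 467, 75]; [467, 75, 11]; [75, 11, 4]]·[p, q, r]ᵀ = [-7239, -1117, -187]ᵀ.
Row-reducing yields p = -19747/9076, q = -7185/9076, r = -8572/2269.

p = -2.1757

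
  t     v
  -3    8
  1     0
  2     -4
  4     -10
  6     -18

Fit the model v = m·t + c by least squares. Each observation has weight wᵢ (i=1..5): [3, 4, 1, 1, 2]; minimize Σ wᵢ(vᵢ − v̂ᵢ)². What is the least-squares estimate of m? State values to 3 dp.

m = -2.836

XᵀWX·[m, c]ᵀ = XᵀWv reads: 123·m + 13·c = -336;  13·m + 11·c = -26.
(Σwᵢ·t·t = 123, Σwᵢ·t = 13, Σwᵢ·1 = 11, Σwᵢ·t·v = -336, Σwᵢ·v = -26.)
det = 123·11 − 13² = 1184.
m = ((-336)·11 − 13·(-26))/1184 = -1679/592; c = (123·(-26) − 13·(-336))/1184 = 585/592.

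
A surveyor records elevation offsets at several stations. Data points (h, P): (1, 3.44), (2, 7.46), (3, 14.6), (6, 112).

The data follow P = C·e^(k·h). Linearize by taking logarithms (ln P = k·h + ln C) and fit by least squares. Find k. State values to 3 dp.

Taking logs, ln P = k·h + ln C, so regress ln P on h.
AᵀA = [[50.0000, 12.0000]; [12.0000, 4]], rhs = [41.6086, 10.6445]ᵀ  (here Σh = 12.0000, Σ(h)² = 50.0000, Σln P = 10.6445, Σh·ln P = 41.6086).
Solving (det = 56.0000): k = 0.69107, ln C = 0.58792.

k = 0.691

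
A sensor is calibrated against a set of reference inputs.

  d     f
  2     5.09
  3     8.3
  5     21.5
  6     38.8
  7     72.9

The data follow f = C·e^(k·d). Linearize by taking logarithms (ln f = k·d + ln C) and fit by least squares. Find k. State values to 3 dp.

Linearized form: ln f = k·d + ln C. From the 5 transformed points,
Sums: Σd = 23.0000, Σ(d)² = 123.0000, Σln f = 14.7591, Σd·ln f = 76.9177.
Normal system: [[123.0000, 23.0000]; [23.0000, 5]]·[k, ln C]ᵀ = [76.9177, 14.7591]ᵀ.
Solving (det = 86.0000): k = 0.52476, ln C = 0.53792.

k = 0.525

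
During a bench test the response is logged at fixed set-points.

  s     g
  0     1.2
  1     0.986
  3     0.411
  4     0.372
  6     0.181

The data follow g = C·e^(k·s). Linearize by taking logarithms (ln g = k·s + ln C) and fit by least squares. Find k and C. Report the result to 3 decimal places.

k = -0.321, C = 1.240

Taking logs, ln g = k·s + ln C, so regress ln g on s.
AᵀA = [[62.0000, 14.0000]; [14.0000, 5]], rhs = [-16.8926, -3.4191]ᵀ  (here Σs = 14.0000, Σ(s)² = 62.0000, Σln g = -3.4191, Σs·ln g = -16.8926).
Slope k = (n·Σs·ln g − Σs·Σln g)/(n·Σ(s)² − (Σs)²) = (5·-16.8926 − 14.0000·-3.4191)/114.0000 = -0.32102; ln C = (Σln g − k·Σs)/n = 0.21504, so C = exp(0.21504) = 1.23991.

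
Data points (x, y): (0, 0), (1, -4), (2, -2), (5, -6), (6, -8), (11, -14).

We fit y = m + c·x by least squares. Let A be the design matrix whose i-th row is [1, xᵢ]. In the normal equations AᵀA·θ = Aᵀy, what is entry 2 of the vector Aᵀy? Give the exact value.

-240

Entry 2 ↔ basis x, so (Aᵀy)_{2} = Σᵢ (x)·yᵢ = (0)·(0) + (1)·(-4) + (2)·(-2) + (5)·(-6) + (6)·(-8) + (11)·(-14) = -240.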